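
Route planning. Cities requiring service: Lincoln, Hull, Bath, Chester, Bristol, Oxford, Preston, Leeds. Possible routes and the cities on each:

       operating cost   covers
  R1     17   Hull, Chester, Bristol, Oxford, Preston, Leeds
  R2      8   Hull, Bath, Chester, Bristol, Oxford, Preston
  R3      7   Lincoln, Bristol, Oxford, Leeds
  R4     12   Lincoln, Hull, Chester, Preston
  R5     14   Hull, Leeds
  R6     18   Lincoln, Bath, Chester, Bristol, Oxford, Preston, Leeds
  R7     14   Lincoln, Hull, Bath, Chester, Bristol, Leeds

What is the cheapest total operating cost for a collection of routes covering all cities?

15

R2, R3 cover every city at operating cost 8 + 7 = 15.
Any cover uses at least 2 routes; among all covering selections none totals below 15.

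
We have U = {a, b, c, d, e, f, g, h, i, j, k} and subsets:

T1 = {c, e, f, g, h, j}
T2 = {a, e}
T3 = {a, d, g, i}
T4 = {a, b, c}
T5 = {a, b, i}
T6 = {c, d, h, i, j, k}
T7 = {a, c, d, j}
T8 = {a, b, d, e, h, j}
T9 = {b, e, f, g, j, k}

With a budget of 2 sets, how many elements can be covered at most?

10

Choosing T6, T9 covers {b, c, d, e, f, g, h, i, j, k} — 10 elements.
No choice of 2 sets does better; here a is left uncovered.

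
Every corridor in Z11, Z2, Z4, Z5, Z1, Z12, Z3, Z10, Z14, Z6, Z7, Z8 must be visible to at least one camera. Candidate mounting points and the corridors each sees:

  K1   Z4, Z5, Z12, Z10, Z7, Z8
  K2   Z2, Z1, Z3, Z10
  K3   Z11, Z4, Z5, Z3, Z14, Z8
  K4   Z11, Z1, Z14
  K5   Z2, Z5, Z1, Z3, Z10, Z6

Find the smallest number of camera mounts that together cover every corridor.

3

K1, K3, K5 together cover {Z11, Z2, Z4, Z5, Z1, Z12, Z3, Z10, Z14, Z6, Z7, Z8} — every corridor.
No 2 of the 5 camera mounts cover everything (all 10 pairs fall short), so 3 is minimum.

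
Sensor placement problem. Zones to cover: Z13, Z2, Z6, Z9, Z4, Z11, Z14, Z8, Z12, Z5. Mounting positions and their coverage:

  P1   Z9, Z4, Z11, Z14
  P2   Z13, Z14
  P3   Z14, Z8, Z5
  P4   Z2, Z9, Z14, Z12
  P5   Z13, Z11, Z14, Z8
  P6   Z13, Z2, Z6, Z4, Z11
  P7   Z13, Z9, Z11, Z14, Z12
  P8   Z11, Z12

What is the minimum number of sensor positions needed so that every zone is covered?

P3, P4, P6 together cover {Z13, Z2, Z6, Z9, Z4, Z11, Z14, Z8, Z12, Z5} — every zone.
No 2 of the 8 sensor positions cover everything (all 28 pairs fall short), so 3 is minimum.

3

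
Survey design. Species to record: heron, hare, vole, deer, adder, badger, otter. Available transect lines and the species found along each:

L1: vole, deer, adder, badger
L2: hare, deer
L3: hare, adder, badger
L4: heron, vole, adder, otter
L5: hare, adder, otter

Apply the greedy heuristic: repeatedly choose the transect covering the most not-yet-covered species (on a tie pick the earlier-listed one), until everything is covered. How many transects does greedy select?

3

Pick 1: L1 covers 4 new species (vole, deer, adder, badger).
Pick 2: L4 covers 2 new species (heron, otter).
Pick 3: L2 covers 1 new species (hare).
Greedy uses 3 transects.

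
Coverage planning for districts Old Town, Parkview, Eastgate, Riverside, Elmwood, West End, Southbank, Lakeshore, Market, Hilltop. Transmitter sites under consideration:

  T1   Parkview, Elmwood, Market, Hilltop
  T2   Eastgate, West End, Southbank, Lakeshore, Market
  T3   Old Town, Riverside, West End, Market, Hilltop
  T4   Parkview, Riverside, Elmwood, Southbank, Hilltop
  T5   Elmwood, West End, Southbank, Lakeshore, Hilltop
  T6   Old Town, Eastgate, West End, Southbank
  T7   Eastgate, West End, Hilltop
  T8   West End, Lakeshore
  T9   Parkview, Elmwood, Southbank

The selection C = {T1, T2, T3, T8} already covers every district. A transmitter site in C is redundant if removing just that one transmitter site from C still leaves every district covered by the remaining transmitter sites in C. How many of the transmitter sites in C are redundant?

Drop T1: Parkview, Elmwood uncovered — not redundant.
Drop T2: Eastgate, Southbank uncovered — not redundant.
Drop T3: Old Town, Riverside uncovered — not redundant.
Drop T8: the rest still cover every district — redundant.
1 redundant: T8.

1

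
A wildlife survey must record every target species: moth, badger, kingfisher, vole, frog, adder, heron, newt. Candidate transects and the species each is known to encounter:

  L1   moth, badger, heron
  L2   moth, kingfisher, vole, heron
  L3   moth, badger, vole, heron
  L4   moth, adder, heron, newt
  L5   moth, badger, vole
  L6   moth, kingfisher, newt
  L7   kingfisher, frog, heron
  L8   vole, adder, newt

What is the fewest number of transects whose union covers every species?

3

L1, L7, L8 together cover {moth, badger, kingfisher, vole, frog, adder, heron, newt} — every species.
No 2 of the 8 transects cover everything (all 28 pairs fall short), so 3 is minimum.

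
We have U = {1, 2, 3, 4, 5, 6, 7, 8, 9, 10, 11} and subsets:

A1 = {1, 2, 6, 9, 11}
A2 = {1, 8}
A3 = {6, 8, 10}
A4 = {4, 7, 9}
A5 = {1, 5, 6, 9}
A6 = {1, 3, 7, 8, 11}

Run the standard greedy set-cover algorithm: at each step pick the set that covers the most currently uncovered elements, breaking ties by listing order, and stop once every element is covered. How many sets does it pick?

5

Pick 1: A1 covers 5 new elements (1, 2, 6, 9, 11).
Pick 2: A6 covers 3 new elements (3, 7, 8).
Pick 3: A3 covers 1 new elements (10).
Pick 4: A4 covers 1 new elements (4).
Pick 5: A5 covers 1 new elements (5).
Greedy uses 5 sets.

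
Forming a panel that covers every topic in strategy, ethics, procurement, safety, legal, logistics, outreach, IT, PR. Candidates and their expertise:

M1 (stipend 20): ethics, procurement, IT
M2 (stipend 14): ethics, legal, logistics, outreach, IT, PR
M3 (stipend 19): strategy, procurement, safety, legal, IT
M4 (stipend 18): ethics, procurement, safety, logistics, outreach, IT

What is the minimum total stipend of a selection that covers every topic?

M2, M3 cover every topic at stipend 14 + 19 = 33.
Any cover uses at least 2 members; among all covering selections none totals below 33.

33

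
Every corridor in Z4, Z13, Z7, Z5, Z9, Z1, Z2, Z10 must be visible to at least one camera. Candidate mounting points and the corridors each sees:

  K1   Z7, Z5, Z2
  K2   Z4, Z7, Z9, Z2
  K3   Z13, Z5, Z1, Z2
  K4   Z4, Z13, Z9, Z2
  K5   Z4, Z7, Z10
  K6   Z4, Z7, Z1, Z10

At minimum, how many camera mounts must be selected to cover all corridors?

K1, K4, K6 together cover {Z4, Z13, Z7, Z5, Z9, Z1, Z2, Z10} — every corridor.
No 2 of the 6 camera mounts cover everything (all 15 pairs fall short), so 3 is minimum.

3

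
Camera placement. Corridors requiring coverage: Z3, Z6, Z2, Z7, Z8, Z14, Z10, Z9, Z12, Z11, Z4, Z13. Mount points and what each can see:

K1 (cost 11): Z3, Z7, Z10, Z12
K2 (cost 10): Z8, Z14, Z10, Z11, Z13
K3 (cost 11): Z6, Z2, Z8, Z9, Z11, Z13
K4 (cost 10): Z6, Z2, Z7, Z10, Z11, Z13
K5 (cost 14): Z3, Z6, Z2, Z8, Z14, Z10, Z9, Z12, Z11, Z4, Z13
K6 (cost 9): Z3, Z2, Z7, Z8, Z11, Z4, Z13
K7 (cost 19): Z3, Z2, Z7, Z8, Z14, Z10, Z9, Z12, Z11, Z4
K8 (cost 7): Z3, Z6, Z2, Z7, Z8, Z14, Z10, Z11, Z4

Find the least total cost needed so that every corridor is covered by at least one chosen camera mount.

21

K5, K8 cover every corridor at cost 14 + 7 = 21.
Any cover uses at least 2 camera mounts; among all covering selections none totals below 21.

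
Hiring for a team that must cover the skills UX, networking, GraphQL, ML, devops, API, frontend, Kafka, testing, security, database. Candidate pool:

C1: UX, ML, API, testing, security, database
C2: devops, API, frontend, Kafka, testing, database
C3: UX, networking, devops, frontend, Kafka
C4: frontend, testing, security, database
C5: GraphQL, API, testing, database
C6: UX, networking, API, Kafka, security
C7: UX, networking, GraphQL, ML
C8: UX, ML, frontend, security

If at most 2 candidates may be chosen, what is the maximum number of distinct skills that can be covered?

Choosing C1, C3 covers {UX, networking, ML, devops, API, frontend, Kafka, testing, security, database} — 10 skills.
No choice of 2 candidates does better; here GraphQL is left uncovered.

10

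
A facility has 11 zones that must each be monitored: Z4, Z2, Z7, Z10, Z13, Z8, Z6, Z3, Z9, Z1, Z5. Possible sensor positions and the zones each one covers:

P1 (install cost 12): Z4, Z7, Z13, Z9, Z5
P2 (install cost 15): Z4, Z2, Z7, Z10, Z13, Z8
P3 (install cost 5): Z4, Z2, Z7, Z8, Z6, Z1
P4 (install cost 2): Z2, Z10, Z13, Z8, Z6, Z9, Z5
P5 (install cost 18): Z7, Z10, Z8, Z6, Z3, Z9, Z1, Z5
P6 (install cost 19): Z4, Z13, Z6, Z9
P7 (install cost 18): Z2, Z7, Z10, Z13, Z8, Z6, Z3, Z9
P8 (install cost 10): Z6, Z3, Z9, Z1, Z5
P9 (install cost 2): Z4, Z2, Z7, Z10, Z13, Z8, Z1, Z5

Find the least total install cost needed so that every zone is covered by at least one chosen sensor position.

12

P8, P9 cover every zone at install cost 10 + 2 = 12.
Any cover uses at least 2 sensor positions; among all covering selections none totals below 12.
Greedy by coverage-per-install cost would pick P9, P4, P8 for 14 — worse than the optimum 12.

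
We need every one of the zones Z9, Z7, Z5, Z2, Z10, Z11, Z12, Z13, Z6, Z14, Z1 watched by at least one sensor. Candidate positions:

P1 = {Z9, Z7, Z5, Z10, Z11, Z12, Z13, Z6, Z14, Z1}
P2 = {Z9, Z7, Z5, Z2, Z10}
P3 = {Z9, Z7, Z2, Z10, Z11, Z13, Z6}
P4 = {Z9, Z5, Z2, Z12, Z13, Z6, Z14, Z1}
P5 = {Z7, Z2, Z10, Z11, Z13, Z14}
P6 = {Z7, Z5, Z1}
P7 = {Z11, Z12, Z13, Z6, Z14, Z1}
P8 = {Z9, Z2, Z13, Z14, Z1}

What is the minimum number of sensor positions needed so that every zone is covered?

P1, P2 together cover {Z9, Z7, Z5, Z2, Z10, Z11, Z12, Z13, Z6, Z14, Z1} — every zone.
No single sensor position contains all 11 zones, so 2 is optimal.

2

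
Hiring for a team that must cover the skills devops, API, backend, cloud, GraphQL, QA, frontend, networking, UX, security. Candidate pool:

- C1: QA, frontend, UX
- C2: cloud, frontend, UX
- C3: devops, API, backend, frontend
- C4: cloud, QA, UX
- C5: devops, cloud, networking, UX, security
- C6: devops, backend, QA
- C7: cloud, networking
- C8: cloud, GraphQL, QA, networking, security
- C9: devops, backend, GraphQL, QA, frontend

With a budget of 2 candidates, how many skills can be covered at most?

9

Choosing C3, C8 covers {devops, API, backend, cloud, GraphQL, QA, frontend, networking, security} — 9 skills.
No choice of 2 candidates does better; here UX is left uncovered.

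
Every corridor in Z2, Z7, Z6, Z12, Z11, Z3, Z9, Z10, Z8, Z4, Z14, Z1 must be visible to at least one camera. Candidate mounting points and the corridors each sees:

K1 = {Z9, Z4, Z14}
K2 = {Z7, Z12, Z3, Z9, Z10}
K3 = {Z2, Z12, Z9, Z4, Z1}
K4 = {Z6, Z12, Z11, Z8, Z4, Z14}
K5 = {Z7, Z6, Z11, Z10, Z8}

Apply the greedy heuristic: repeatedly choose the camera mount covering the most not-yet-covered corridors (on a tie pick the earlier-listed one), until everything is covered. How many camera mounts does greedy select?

Pick 1: K4 covers 6 new corridors (Z6, Z12, Z11, Z8, Z4, Z14).
Pick 2: K2 covers 4 new corridors (Z7, Z3, Z9, Z10).
Pick 3: K3 covers 2 new corridors (Z2, Z1).
Greedy uses 3 camera mounts.

3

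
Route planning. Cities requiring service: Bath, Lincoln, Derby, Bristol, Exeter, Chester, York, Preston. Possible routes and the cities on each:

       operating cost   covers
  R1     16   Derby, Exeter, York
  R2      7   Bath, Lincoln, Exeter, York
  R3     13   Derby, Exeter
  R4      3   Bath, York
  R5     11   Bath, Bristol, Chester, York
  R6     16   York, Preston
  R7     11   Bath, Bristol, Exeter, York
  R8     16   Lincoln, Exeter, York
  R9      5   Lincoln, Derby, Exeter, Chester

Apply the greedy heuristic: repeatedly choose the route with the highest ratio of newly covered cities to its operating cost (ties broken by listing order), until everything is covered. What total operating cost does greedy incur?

35

Pick 1: R9 adds 4 new (Lincoln, Derby, Exeter, Chester) at operating cost 5 (ratio 4/5).
Pick 2: R4 adds 2 new (Bath, York) at operating cost 3 (ratio 2/3).
Pick 3: R5 adds 1 new (Bristol) at operating cost 11 (ratio 1/11).
Pick 4: R6 adds 1 new (Preston) at operating cost 16 (ratio 1/16).
Greedy total operating cost: 5 + 3 + 11 + 16 = 35. (The true optimum is 32, so greedy overshoots here.)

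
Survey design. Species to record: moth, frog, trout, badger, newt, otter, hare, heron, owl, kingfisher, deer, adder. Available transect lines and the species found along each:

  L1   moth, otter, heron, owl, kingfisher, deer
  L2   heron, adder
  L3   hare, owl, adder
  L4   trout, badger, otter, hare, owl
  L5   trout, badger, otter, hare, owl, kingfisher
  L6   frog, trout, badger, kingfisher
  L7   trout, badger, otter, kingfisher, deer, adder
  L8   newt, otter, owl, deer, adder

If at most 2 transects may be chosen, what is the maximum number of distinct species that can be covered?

Choosing L1, L4 covers {moth, trout, badger, otter, hare, heron, owl, kingfisher, deer} — 9 species.
No choice of 2 transects does better; here frog, newt, adder are left uncovered.

9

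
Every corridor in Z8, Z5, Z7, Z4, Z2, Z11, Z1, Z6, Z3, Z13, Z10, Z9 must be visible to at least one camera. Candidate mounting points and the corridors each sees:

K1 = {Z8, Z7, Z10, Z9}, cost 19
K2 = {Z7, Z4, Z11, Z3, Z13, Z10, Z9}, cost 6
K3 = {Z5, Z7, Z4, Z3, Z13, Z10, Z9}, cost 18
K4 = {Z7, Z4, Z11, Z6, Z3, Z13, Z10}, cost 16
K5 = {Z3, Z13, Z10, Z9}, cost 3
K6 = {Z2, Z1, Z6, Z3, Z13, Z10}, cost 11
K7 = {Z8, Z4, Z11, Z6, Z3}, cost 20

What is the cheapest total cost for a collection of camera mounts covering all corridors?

49

K3, K6, K7 cover every corridor at cost 18 + 11 + 20 = 49.
Any cover uses at least 3 camera mounts; among all covering selections none totals below 49.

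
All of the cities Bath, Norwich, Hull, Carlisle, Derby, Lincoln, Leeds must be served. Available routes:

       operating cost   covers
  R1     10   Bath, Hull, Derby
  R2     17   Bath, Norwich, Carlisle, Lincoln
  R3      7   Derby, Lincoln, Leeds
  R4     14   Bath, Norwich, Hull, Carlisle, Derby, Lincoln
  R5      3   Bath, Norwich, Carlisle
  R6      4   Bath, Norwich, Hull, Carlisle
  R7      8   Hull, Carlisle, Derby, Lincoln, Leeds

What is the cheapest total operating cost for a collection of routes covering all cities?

11

R3, R6 cover every city at operating cost 7 + 4 = 11.
Any cover uses at least 2 routes; among all covering selections none totals below 11.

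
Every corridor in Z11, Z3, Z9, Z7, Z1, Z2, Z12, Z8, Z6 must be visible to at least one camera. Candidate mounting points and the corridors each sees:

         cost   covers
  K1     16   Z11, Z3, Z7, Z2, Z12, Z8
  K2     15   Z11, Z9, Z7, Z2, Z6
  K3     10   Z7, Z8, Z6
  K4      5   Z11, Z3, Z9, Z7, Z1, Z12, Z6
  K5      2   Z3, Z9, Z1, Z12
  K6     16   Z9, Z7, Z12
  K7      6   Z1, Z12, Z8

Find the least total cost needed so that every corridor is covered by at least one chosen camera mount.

K1, K4 cover every corridor at cost 16 + 5 = 21.
Any cover uses at least 2 camera mounts; among all covering selections none totals below 21.
Greedy by coverage-per-cost would pick K5, K4, K7, K2 for 28 — worse than the optimum 21.

21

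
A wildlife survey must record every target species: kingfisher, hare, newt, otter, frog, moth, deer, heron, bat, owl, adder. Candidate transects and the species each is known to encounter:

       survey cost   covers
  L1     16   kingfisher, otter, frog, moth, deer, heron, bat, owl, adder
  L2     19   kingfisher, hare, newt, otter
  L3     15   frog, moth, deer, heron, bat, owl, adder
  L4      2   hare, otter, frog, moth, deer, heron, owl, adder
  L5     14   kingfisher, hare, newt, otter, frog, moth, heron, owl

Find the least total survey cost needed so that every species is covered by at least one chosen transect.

29

L3, L5 cover every species at survey cost 15 + 14 = 29.
Any cover uses at least 2 transects; among all covering selections none totals below 29.
Greedy by coverage-per-survey cost would pick L4, L5, L3 for 31 — worse than the optimum 29.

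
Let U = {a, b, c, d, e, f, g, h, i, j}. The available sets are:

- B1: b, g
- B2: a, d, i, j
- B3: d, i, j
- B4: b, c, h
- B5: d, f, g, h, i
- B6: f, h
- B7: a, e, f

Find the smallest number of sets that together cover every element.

4

B1, B2, B4, B7 together cover {a, b, c, d, e, f, g, h, i, j} — every element.
No 3 of the 7 sets cover everything (all 35 triples fall short), so 4 is minimum.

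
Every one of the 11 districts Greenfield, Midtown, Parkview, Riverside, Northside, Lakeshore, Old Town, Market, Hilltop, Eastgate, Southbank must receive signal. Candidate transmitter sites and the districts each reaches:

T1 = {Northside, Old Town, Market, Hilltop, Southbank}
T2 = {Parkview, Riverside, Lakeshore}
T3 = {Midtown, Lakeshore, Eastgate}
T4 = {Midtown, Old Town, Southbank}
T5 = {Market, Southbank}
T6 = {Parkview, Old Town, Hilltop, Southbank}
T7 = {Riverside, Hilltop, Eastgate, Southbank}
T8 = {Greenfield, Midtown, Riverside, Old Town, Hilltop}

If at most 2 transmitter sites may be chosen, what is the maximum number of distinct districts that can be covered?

Choosing T1, T2 covers {Parkview, Riverside, Northside, Lakeshore, Old Town, Market, Hilltop, Southbank} — 8 districts.
No choice of 2 transmitter sites does better; here Greenfield, Midtown, Eastgate are left uncovered.

8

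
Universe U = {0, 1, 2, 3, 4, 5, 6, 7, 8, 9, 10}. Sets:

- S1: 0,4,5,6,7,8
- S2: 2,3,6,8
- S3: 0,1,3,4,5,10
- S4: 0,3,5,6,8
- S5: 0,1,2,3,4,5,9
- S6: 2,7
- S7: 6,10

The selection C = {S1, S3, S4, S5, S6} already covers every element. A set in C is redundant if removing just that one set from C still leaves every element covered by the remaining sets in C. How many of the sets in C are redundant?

3

Drop S1: the rest still cover every element — redundant.
Drop S3: 10 uncovered — not redundant.
Drop S4: the rest still cover every element — redundant.
Drop S5: 9 uncovered — not redundant.
Drop S6: the rest still cover every element — redundant.
3 redundant: S1, S4, S6.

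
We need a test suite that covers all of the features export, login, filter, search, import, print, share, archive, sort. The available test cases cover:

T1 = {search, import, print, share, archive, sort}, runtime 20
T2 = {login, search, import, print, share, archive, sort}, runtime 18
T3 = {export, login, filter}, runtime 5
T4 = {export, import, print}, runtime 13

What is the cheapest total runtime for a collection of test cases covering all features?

23

T2, T3 cover every feature at runtime 18 + 5 = 23.
Any cover uses at least 2 test cases; among all covering selections none totals below 23.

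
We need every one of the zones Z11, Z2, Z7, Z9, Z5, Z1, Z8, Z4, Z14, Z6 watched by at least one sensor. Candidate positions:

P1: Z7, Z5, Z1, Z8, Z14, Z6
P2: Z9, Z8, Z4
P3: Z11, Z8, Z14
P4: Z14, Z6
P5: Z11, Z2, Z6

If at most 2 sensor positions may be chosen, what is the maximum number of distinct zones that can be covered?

8

Choosing P1, P2 covers {Z7, Z9, Z5, Z1, Z8, Z4, Z14, Z6} — 8 zones.
No choice of 2 sensor positions does better; here Z11, Z2 are left uncovered.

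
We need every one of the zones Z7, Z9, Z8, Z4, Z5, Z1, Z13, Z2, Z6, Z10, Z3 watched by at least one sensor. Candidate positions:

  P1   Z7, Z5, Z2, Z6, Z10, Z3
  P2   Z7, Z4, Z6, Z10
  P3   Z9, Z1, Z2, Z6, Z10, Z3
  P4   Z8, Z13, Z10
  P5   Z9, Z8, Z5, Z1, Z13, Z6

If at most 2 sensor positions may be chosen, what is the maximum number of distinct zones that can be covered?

10

Choosing P1, P5 covers {Z7, Z9, Z8, Z5, Z1, Z13, Z2, Z6, Z10, Z3} — 10 zones.
No choice of 2 sensor positions does better; here Z4 is left uncovered.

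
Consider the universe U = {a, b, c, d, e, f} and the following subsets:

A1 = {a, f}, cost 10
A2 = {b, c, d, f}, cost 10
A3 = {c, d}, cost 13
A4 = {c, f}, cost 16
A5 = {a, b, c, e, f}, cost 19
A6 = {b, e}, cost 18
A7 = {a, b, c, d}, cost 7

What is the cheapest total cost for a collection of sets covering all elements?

A5, A7 cover every element at cost 19 + 7 = 26.
Any cover uses at least 2 sets; among all covering selections none totals below 26.

26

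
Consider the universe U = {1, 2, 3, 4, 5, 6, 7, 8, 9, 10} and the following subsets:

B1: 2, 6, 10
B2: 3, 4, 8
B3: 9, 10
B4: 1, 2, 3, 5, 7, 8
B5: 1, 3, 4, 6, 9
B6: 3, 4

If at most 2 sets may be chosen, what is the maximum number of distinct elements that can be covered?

Choosing B4, B5 covers {1, 2, 3, 4, 5, 6, 7, 8, 9} — 9 elements.
No choice of 2 sets does better; here 10 is left uncovered.

9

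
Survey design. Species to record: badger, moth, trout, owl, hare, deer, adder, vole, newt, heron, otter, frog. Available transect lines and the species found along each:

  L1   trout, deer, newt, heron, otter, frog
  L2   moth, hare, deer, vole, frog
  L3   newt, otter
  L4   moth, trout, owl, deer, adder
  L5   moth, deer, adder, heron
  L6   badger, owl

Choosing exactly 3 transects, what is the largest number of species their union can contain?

Choosing L1, L2, L4 covers {moth, trout, owl, hare, deer, adder, vole, newt, heron, otter, frog} — 11 species.
No choice of 3 transects does better; here badger is left uncovered.

11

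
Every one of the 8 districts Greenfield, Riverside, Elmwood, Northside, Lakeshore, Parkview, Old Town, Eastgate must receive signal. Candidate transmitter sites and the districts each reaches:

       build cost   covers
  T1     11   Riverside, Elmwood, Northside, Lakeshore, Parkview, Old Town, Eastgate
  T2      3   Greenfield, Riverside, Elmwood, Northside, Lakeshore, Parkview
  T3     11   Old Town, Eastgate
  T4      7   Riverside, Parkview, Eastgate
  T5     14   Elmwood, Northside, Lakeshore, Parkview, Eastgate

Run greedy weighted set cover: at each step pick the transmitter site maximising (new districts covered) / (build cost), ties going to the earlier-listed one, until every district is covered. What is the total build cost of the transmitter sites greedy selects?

14

Pick 1: T2 adds 6 new (Greenfield, Riverside, Elmwood, Northside, Lakeshore, Parkview) at build cost 3 (ratio 6/3).
Pick 2: T1 adds 2 new (Old Town, Eastgate) at build cost 11 (ratio 2/11).
Greedy total build cost: 3 + 11 = 14.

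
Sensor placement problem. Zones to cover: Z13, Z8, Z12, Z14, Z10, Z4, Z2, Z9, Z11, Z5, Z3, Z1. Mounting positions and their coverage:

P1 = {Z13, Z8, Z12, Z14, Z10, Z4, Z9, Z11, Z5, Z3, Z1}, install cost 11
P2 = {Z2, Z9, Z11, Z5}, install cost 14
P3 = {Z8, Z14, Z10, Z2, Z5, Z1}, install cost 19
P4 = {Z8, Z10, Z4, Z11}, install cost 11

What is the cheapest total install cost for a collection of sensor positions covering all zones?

25

P1, P2 cover every zone at install cost 11 + 14 = 25.
Any cover uses at least 2 sensor positions; among all covering selections none totals below 25.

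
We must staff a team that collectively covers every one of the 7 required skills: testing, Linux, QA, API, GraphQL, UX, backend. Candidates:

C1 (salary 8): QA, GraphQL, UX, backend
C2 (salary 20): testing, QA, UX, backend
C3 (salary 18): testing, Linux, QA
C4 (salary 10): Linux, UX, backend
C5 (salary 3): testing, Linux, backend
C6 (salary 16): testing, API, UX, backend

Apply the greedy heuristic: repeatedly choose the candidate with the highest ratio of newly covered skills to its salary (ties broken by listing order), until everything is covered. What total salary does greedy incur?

Pick 1: C5 adds 3 new (testing, Linux, backend) at salary 3 (ratio 3/3).
Pick 2: C1 adds 3 new (QA, GraphQL, UX) at salary 8 (ratio 3/8).
Pick 3: C6 adds 1 new (API) at salary 16 (ratio 1/16).
Greedy total salary: 3 + 8 + 16 = 27.

27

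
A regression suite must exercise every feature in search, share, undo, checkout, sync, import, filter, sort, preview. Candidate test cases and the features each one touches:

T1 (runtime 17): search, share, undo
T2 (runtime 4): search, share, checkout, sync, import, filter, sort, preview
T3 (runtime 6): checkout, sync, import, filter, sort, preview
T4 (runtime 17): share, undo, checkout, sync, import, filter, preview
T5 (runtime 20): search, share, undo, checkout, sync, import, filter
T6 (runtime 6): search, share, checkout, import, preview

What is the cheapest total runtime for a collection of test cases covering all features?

T1, T2 cover every feature at runtime 17 + 4 = 21.
Any cover uses at least 2 test cases; among all covering selections none totals below 21.

21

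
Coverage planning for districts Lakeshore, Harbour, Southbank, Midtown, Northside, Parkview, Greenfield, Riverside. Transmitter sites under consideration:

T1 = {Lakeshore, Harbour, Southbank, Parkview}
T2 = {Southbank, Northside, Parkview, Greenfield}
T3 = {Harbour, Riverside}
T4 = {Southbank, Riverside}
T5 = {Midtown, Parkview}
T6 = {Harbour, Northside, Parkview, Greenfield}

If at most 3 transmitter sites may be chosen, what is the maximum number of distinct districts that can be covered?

7

Choosing T1, T2, T3 covers {Lakeshore, Harbour, Southbank, Northside, Parkview, Greenfield, Riverside} — 7 districts.
No choice of 3 transmitter sites does better; here Midtown is left uncovered.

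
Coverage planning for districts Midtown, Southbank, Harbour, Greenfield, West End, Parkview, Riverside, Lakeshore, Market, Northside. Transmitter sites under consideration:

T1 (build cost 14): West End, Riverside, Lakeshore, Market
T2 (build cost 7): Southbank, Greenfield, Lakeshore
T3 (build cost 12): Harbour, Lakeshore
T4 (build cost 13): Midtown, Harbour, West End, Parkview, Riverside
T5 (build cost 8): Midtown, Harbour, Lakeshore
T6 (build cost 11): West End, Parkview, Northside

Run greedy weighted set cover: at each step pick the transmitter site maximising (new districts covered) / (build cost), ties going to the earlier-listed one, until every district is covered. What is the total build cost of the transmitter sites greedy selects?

Pick 1: T2 adds 3 new (Southbank, Greenfield, Lakeshore) at build cost 7 (ratio 3/7).
Pick 2: T4 adds 5 new (Midtown, Harbour, West End, Parkview, Riverside) at build cost 13 (ratio 5/13).
Pick 3: T6 adds 1 new (Northside) at build cost 11 (ratio 1/11).
Pick 4: T1 adds 1 new (Market) at build cost 14 (ratio 1/14).
Greedy total build cost: 7 + 13 + 11 + 14 = 45. (The true optimum is 40, so greedy overshoots here.)

45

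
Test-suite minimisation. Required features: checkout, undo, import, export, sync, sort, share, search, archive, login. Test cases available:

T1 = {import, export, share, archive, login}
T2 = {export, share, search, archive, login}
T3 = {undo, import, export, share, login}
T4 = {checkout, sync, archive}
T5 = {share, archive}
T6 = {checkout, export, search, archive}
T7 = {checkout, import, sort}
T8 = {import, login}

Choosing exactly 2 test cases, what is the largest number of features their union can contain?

Choosing T2, T7 covers {checkout, import, export, sort, share, search, archive, login} — 8 features.
No choice of 2 test cases does better; here undo, sync are left uncovered.

8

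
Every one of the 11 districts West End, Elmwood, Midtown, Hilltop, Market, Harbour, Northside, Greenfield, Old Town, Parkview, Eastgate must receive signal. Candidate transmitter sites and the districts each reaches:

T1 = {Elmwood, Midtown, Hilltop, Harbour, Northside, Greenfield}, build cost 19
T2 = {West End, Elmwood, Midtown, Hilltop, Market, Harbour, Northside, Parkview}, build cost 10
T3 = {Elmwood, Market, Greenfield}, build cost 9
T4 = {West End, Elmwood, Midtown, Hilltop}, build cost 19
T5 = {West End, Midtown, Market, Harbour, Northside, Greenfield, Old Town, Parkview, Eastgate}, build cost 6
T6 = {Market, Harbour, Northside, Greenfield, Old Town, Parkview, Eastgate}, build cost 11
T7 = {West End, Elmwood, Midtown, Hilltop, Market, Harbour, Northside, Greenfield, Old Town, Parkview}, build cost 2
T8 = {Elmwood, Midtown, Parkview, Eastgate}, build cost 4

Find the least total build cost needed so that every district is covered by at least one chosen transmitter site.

T7, T8 cover every district at build cost 2 + 4 = 6.
Any cover uses at least 2 transmitter sites; among all covering selections none totals below 6.

6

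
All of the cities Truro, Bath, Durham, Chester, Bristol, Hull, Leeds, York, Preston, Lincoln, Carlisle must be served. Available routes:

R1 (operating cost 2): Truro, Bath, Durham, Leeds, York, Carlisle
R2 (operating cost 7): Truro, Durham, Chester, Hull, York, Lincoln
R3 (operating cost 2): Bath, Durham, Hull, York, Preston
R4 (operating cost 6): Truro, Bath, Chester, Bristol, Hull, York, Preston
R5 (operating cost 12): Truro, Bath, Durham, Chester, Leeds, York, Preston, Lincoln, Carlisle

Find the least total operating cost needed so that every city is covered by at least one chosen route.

15

R1, R2, R4 cover every city at operating cost 2 + 7 + 6 = 15.
Any cover uses at least 2 routes; among all covering selections none totals below 15.
Greedy by coverage-per-operating cost would pick R1, R3, R4, R2 for 17 — worse than the optimum 15.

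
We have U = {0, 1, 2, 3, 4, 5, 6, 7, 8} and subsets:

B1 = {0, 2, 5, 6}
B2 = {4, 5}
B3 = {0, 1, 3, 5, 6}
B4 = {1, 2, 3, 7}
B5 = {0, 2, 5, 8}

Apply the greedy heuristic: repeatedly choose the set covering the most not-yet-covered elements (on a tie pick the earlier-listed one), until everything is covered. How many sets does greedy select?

4

Pick 1: B3 covers 5 new elements (0, 1, 3, 5, 6).
Pick 2: B4 covers 2 new elements (2, 7).
Pick 3: B2 covers 1 new elements (4).
Pick 4: B5 covers 1 new elements (8).
Greedy uses 4 sets.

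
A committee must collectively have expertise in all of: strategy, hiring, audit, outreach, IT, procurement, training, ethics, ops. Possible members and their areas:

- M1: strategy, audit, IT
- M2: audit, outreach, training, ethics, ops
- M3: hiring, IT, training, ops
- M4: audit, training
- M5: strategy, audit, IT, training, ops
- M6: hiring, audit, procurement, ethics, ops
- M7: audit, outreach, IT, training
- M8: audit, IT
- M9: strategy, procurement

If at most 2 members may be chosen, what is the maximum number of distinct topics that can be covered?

Choosing M5, M6 covers {strategy, hiring, audit, IT, procurement, training, ethics, ops} — 8 topics.
No choice of 2 members does better; here outreach is left uncovered.

8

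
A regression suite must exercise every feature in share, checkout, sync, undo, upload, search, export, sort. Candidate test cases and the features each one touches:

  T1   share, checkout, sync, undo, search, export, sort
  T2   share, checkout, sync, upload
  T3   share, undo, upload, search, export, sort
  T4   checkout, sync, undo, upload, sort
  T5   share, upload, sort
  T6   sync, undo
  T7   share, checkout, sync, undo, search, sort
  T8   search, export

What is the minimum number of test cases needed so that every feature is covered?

T1, T2 together cover {share, checkout, sync, undo, upload, search, export, sort} — every feature.
No single test case contains all 8 features, so 2 is optimal.

2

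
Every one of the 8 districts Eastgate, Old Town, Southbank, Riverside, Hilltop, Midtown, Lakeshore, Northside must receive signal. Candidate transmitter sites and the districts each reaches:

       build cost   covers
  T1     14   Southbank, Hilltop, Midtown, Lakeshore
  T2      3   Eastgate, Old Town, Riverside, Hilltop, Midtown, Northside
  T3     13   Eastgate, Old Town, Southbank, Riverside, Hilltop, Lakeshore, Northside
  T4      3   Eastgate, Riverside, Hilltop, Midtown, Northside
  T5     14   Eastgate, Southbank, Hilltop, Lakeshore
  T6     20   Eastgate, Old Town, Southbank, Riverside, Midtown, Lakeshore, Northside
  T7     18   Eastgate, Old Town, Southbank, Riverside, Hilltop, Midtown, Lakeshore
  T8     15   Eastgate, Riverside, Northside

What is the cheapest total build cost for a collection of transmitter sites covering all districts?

T2, T3 cover every district at build cost 3 + 13 = 16.
Any cover uses at least 2 transmitter sites; among all covering selections none totals below 16.

16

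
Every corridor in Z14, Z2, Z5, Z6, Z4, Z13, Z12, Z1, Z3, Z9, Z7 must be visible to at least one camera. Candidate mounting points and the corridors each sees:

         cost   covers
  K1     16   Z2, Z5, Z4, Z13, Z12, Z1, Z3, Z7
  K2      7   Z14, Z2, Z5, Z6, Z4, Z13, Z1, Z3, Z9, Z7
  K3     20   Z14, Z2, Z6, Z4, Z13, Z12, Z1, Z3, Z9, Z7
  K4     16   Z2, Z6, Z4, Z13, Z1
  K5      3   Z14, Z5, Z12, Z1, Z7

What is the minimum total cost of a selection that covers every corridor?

K2, K5 cover every corridor at cost 7 + 3 = 10.
Any cover uses at least 2 camera mounts; among all covering selections none totals below 10.

10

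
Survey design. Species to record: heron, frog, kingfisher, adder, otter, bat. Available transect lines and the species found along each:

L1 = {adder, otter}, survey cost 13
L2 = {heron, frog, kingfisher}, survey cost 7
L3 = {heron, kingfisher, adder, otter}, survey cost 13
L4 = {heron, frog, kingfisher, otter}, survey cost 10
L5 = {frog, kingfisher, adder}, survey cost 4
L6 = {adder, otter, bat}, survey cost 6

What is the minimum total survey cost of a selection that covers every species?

L2, L6 cover every species at survey cost 7 + 6 = 13.
Any cover uses at least 2 transects; among all covering selections none totals below 13.

13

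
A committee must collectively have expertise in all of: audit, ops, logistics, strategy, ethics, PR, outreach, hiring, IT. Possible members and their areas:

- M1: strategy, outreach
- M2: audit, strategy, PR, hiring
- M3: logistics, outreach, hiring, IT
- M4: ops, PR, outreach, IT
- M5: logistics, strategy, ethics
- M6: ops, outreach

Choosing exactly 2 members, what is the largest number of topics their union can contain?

Choosing M2, M3 covers {audit, logistics, strategy, PR, outreach, hiring, IT} — 7 topics.
No choice of 2 members does better; here ops, ethics are left uncovered.

7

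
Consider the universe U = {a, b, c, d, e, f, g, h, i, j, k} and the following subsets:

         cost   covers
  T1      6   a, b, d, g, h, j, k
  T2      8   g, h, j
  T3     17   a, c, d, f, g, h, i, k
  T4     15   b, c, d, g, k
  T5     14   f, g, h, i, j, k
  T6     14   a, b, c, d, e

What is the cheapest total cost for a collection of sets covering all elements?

28

T5, T6 cover every element at cost 14 + 14 = 28.
Any cover uses at least 2 sets; among all covering selections none totals below 28.
Greedy by coverage-per-cost would pick T1, T3, T6 for 37 — worse than the optimum 28.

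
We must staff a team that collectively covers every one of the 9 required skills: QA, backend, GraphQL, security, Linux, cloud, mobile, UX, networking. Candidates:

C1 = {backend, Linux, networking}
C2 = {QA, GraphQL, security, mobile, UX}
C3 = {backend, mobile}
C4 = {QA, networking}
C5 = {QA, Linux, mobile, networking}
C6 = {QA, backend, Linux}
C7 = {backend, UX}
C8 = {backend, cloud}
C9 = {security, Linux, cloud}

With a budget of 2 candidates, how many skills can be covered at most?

8

Choosing C1, C2 covers {QA, backend, GraphQL, security, Linux, mobile, UX, networking} — 8 skills.
No choice of 2 candidates does better; here cloud is left uncovered.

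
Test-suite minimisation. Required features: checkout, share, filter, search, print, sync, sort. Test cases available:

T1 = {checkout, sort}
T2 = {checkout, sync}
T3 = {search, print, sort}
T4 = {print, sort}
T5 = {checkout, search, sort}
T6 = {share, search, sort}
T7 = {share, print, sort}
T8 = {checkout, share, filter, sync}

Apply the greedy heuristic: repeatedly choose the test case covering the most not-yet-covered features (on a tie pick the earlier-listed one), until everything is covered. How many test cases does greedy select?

Pick 1: T8 covers 4 new features (checkout, share, filter, sync).
Pick 2: T3 covers 3 new features (search, print, sort).
Greedy uses 2 test cases.

2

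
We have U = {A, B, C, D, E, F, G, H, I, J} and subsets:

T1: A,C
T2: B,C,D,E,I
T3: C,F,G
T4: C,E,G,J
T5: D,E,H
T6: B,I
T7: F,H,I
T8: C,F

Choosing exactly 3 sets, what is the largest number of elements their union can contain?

9

Choosing T2, T4, T7 covers {B, C, D, E, F, G, H, I, J} — 9 elements.
No choice of 3 sets does better; here A is left uncovered.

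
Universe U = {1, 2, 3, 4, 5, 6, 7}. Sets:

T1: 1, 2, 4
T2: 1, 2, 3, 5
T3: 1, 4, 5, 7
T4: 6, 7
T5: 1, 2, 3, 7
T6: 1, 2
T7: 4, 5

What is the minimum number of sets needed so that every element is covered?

T1, T2, T4 together cover {1, 2, 3, 4, 5, 6, 7} — every element.
No 2 of the 7 sets cover everything (all 21 pairs fall short), so 3 is minimum.

3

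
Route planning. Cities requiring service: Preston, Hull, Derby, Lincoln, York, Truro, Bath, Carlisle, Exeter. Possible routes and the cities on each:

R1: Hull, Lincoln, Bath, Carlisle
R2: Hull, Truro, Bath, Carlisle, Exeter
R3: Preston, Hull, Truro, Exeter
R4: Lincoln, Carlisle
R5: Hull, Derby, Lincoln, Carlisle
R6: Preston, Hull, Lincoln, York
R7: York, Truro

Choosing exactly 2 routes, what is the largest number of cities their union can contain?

Choosing R2, R6 covers {Preston, Hull, Lincoln, York, Truro, Bath, Carlisle, Exeter} — 8 cities.
No choice of 2 routes does better; here Derby is left uncovered.

8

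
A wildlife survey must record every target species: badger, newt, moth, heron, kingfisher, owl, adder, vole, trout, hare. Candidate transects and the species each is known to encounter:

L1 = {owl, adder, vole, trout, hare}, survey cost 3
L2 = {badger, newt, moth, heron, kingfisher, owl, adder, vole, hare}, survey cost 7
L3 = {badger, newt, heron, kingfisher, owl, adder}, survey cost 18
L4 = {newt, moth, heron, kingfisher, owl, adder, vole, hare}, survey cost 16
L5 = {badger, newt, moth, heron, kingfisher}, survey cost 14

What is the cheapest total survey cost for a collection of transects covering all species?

10

L1, L2 cover every species at survey cost 3 + 7 = 10.
Any cover uses at least 2 transects; among all covering selections none totals below 10.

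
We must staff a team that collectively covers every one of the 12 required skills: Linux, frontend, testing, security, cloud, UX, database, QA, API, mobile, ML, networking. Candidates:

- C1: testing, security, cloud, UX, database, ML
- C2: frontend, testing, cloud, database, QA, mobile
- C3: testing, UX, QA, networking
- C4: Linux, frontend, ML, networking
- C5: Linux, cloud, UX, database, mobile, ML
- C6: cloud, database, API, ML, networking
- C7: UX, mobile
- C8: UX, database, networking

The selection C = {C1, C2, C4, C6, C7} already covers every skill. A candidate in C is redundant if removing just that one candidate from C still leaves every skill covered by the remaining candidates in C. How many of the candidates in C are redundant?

Drop C1: security uncovered — not redundant.
Drop C2: QA uncovered — not redundant.
Drop C4: Linux uncovered — not redundant.
Drop C6: API uncovered — not redundant.
Drop C7: the rest still cover every skill — redundant.
1 redundant: C7.

1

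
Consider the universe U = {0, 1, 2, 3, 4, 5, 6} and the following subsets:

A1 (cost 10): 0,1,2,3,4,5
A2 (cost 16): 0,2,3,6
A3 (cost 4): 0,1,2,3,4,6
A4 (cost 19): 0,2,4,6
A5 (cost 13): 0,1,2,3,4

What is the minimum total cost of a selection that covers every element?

A1, A3 cover every element at cost 10 + 4 = 14.
Any cover uses at least 2 sets; among all covering selections none totals below 14.

14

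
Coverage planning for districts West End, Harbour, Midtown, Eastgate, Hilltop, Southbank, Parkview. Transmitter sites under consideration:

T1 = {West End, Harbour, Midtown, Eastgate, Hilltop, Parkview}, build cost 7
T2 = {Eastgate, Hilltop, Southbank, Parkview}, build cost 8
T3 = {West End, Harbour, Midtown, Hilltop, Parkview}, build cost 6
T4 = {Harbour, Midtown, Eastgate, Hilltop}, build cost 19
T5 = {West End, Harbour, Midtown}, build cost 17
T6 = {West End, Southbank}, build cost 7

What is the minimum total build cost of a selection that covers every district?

14

T1, T6 cover every district at build cost 7 + 7 = 14.
Any cover uses at least 2 transmitter sites; among all covering selections none totals below 14.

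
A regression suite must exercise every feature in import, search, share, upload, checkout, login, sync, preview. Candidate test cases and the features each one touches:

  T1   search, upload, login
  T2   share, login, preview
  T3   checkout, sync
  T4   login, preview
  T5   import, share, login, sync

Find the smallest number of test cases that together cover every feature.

T1, T2, T3, T5 together cover {import, search, share, upload, checkout, login, sync, preview} — every feature.
No 3 of the 5 test cases cover everything (all 10 triples fall short), so 4 is minimum.

4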